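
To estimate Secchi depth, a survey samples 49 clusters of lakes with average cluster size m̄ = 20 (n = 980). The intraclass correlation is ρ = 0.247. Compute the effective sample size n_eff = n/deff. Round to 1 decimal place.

deff = 1 + (20 − 1)·0.247 = 1 + 4.693 = 5.693.
n_eff = 980 / 5.693 = 172.1.

172.1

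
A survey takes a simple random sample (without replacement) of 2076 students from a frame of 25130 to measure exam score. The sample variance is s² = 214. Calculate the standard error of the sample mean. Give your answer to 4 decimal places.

Under SRS without replacement, Var(ȳ) = (1 − f)·s²/n with f = n/N = 2076/25130 = 0.08261043.
Var(ȳ) = (1 − 0.08261043)·214/2076 = 0.91738957·0.10308285 = 0.094567133.
SE(ȳ) = √(0.094567133) = 0.3075.

0.3075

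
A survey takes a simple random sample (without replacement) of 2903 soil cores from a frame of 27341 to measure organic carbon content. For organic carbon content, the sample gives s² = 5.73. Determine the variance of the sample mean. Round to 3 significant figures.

0.00176

Under SRS without replacement, Var(ȳ) = (1 − f)·s²/n with f = n/N = 2903/27341 = 0.10617754.
Var(ȳ) = (1 − 0.10617754)·5.73/2903 = 0.89382246·0.0019738202 = 0.0017642448.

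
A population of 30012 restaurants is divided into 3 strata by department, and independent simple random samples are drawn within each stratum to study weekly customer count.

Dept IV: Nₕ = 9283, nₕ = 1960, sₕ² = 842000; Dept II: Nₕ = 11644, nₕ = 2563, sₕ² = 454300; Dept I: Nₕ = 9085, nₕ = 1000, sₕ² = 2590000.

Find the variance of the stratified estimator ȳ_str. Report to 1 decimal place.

264.4

Var(ȳ_str) = Σₕ Wₕ²(1 − fₕ)sₕ²/nₕ with Wₕ = Nₕ/N, N = 30012.
Dept IV: Wₕ = 0.30930961; term = 0.30930961²·(1 − 0.21113864)·842000/1960 = 32.422278.
Dept II: Wₕ = 0.38797814; term = 0.38797814²·(1 − 0.22011336)·454300/2563 = 20.808469.
Dept I: Wₕ = 0.30271225; term = 0.30271225²·(1 − 0.11007155)·2590000/1000 = 211.21018.
Sum = 264.44093.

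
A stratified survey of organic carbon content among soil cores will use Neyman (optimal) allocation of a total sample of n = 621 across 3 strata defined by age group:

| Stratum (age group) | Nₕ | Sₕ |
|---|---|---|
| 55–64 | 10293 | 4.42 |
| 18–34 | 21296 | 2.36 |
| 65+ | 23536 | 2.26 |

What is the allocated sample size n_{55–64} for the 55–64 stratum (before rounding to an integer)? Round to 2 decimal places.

189.68

Neyman allocation: nₕ = n·NₕSₕ / Σⱼ NⱼSⱼ.
Σ NⱼSⱼ = 10293·4.42 + 21296·2.36 + 23536·2.26 = 148944.98.
n_{55–64} = 621·10293·4.42 / 148944.98 = 189.68.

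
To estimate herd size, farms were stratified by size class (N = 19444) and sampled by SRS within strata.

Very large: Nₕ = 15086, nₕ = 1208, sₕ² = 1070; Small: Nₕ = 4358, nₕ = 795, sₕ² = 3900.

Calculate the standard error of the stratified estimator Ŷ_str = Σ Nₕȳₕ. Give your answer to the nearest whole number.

16175

Var(Ŷ_str) = Σₕ Nₕ²(1 − fₕ)sₕ²/nₕ.
Very large: 15086²·(1 − 1208/15086)·1070/1208 = 1.8544615 × 10^8.
Small: 4358²·(1 − 795/4358)·3900/795 = 7.6172906 × 10^7.
Sum = 2.6161906 × 10^8.
SE = √(2.6161906 × 10^8) = 16175.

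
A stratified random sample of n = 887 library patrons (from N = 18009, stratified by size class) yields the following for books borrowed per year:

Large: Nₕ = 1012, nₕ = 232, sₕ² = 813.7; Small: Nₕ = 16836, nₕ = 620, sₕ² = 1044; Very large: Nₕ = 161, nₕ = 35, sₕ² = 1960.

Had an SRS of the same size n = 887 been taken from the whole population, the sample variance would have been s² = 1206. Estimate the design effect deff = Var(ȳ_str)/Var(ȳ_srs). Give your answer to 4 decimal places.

1.1059

Var(ȳ_str) = Σ Wₕ²(1−fₕ)sₕ²/nₕ with Wₕ = Nₕ/18009:
  Large: (1012/18009)²·(1−232/1012)·813.7/232 = 0.0085363507
  Small: (16836/18009)²·(1−620/16836)·1044/620 = 1.4174647
  Very large: (161/18009)²·(1−35/161)·1960/35 = 0.0035027186
  → Var(ȳ_str) = 1.4295038.
Var(ȳ_srs) = (1 − 887/18009)·1206/887 = 1.2926727.
deff = 1.4295038 / 1.2926727 = 1.1059.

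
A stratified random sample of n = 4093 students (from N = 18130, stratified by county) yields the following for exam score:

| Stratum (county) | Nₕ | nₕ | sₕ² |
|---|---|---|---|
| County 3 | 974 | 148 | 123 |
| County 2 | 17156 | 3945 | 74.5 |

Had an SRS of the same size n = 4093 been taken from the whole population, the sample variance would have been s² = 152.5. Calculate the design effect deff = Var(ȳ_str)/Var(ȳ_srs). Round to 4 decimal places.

0.5219

Var(ȳ_str) = Σ Wₕ²(1−fₕ)sₕ²/nₕ with Wₕ = Nₕ/18130:
  County 3: (974/18130)²·(1−148/974)·123/148 = 0.0020341679
  County 2: (17156/18130)²·(1−3945/17156)·74.5/3945 = 0.013021631
  → Var(ȳ_str) = 0.015055799.
Var(ȳ_srs) = (1 − 4093/18130)·152.5/4093 = 0.028847262.
deff = 0.015055799 / 0.028847262 = 0.5219.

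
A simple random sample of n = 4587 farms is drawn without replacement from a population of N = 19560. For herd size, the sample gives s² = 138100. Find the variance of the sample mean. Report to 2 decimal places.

Under SRS without replacement, Var(ȳ) = (1 − f)·s²/n with f = n/N = 4587/19560 = 0.23450920.
Var(ȳ) = (1 − 0.23450920)·138100/4587 = 0.76549080·30.106824 = 23.046496.

23.05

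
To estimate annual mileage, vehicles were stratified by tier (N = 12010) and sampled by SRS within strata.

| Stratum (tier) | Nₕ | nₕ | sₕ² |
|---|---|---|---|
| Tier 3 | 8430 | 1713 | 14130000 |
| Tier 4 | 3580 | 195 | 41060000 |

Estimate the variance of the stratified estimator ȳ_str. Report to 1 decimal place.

20928.7

Var(ȳ_str) = Σₕ Wₕ²(1 − fₕ)sₕ²/nₕ with Wₕ = Nₕ/N, N = 12010.
Tier 3: Wₕ = 0.70191507; term = 0.70191507²·(1 − 0.20320285)·14130000/1713 = 3238.1854.
Tier 4: Wₕ = 0.29808493; term = 0.29808493²·(1 − 0.05446927)·41060000/195 = 17690.496.
Sum = 20928.681.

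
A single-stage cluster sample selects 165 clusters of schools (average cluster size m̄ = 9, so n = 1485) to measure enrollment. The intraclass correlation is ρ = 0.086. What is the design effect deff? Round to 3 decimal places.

deff = 1 + (9 − 1)·0.086 = 1 + 0.688 = 1.688.

1.688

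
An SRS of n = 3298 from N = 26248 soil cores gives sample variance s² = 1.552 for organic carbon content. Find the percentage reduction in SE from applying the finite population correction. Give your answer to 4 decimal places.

f = n/N = 3298/26248 = 0.12564767.
SE_no-fpc = √(s²/n) = 0.021693046; SE_fpc = √((1−f)s²/n) = 0.020284475.
Ratio = √(1−f) = 0.93506809. Reduction = 100·(1 − 0.93506809) = 6.4932%.

6.4932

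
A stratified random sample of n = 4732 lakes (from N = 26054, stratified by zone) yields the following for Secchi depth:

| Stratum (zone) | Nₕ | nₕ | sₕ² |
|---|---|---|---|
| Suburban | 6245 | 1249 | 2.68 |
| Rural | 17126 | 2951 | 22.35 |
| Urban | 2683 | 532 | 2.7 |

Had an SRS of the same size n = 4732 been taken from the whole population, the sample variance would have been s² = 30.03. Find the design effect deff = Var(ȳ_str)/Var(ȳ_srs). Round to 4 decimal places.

Var(ȳ_str) = Σ Wₕ²(1−fₕ)sₕ²/nₕ with Wₕ = Nₕ/26054:
  Suburban: (6245/26054)²·(1−1249/6245)·2.68/1249 = 9.8623046 × 10^-5
  Rural: (17126/26054)²·(1−2951/17126)·22.35/2951 = 0.0027085603
  Urban: (2683/26054)²·(1−532/2683)·2.7/532 = 4.314837 × 10^-5
  → Var(ȳ_str) = 0.0028503317.
Var(ȳ_srs) = (1 − 4732/26054)·30.03/4732 = 0.0051935477.
deff = 0.0028503317 / 0.0051935477 = 0.5488.

0.5488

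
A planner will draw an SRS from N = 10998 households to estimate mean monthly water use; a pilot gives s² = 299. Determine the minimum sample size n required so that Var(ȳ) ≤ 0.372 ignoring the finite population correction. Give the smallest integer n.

804

Without fpc, n₀ = s²/D = 299/0.372 = 803.7634.
Rounding up, n = 804.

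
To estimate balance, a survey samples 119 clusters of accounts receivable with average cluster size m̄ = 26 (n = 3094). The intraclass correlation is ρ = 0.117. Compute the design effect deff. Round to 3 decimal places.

deff = 1 + (26 − 1)·0.117 = 1 + 2.925 = 3.925.

3.925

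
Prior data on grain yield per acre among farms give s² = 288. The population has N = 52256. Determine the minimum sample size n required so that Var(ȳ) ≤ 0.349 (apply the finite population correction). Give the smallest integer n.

813

Without fpc, n₀ = s²/D = 288/0.349 = 825.2149.
With fpc, (1 − n/N)·s²/n ≤ D requires n ≥ n₀/(1 + n₀/N) = 825.2149/(1 + 825.2149/52256) = 812.3859.
Rounding up, n = 813.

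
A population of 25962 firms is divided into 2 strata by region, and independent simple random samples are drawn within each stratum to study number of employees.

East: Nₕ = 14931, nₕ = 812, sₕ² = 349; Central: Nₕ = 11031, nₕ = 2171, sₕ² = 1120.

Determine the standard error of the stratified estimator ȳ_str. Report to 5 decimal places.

Var(ȳ_str) = Σₕ Wₕ²(1 − fₕ)sₕ²/nₕ with Wₕ = Nₕ/N, N = 25962.
East: Wₕ = 0.57510978; term = 0.57510978²·(1 − 0.05438350)·349/812 = 0.13442682.
Central: Wₕ = 0.42489022; term = 0.42489022²·(1 − 0.19680899)·1120/2171 = 0.074804981.
Sum = 0.2092318.
SE = √(0.2092318) = 0.45742.

0.45742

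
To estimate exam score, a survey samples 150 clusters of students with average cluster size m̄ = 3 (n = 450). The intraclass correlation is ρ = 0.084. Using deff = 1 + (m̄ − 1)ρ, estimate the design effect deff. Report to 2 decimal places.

deff = 1 + (3 − 1)·0.084 = 1 + 0.168 = 1.168.

1.17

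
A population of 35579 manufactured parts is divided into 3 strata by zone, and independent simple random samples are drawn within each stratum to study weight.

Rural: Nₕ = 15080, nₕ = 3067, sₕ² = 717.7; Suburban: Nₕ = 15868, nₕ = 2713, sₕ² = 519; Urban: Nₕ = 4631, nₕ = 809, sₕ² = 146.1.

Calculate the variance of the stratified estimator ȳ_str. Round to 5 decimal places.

Var(ȳ_str) = Σₕ Wₕ²(1 − fₕ)sₕ²/nₕ with Wₕ = Nₕ/N, N = 35579.
Rural: Wₕ = 0.42384553; term = 0.42384553²·(1 − 0.20338196)·717.7/3067 = 0.033488409.
Suburban: Wₕ = 0.44599342; term = 0.44599342²·(1 − 0.17097303)·519/2713 = 0.031545915.
Urban: Wₕ = 0.13016105; term = 0.13016105²·(1 − 0.17469229)·146.1/809 = 0.0025251064.
Sum = 0.06755943.

0.06756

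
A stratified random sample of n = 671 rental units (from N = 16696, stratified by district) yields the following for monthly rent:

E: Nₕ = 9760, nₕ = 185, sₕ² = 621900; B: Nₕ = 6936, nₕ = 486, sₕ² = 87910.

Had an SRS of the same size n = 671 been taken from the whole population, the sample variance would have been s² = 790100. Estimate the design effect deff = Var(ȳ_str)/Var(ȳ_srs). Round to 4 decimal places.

1.0229

Var(ȳ_str) = Σ Wₕ²(1−fₕ)sₕ²/nₕ with Wₕ = Nₕ/16696:
  E: (9760/16696)²·(1−185/9760)·621900/185 = 1126.9705
  B: (6936/16696)²·(1−486/6936)·87910/486 = 29.029927
  → Var(ȳ_str) = 1156.0004.
Var(ȳ_srs) = (1 − 671/16696)·790100/671 = 1130.1736.
deff = 1156.0004 / 1130.1736 = 1.0229.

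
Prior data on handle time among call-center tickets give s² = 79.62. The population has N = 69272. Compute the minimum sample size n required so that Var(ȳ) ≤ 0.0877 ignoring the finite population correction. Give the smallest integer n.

908

Without fpc, n₀ = s²/D = 79.62/0.0877 = 907.8677.
Rounding up, n = 908.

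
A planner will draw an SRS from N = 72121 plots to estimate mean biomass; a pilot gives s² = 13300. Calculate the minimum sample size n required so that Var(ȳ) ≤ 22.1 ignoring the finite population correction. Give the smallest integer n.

Without fpc, n₀ = s²/D = 13300/22.1 = 601.8100.
Rounding up, n = 602.

602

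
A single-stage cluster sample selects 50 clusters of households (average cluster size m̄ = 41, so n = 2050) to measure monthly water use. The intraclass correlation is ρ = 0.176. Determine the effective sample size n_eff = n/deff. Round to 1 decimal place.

255.0

deff = 1 + (41 − 1)·0.176 = 1 + 7.04 = 8.04.
n_eff = 2050 / 8.04 = 255.0.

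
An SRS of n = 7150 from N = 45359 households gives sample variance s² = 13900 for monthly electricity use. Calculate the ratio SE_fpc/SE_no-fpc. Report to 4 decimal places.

f = n/N = 7150/45359 = 0.15763134.
SE_no-fpc = √(s²/n) = 1.3942941; SE_fpc = √((1−f)s²/n) = 1.2796921.
Ratio = √(1−f) = 0.91780644.

0.9178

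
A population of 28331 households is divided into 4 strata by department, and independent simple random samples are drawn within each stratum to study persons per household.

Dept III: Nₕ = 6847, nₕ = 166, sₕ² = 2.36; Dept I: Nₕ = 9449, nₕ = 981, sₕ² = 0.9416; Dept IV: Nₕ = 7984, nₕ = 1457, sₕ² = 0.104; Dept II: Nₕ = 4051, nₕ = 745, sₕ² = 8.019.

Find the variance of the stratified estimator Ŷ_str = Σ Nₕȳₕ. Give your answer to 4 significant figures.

Var(Ŷ_str) = Σₕ Nₕ²(1 − fₕ)sₕ²/nₕ.
Dept III: 6847²·(1 − 166/6847)·2.36/166 = 650347.86.
Dept I: 9449²·(1 − 981/9449)·0.9416/981 = 76800.517.
Dept IV: 7984²·(1 − 1457/7984)·0.104/1457 = 3719.7001.
Dept II: 4051²·(1 − 745/4051)·8.019/745 = 144154.78.
Sum = 875022.86.

875000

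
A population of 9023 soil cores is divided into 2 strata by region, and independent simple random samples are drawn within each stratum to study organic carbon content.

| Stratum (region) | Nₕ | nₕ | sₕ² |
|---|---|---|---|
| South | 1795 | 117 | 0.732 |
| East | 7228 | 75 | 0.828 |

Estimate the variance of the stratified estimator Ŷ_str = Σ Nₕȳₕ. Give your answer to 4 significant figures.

589600

Var(Ŷ_str) = Σₕ Nₕ²(1 − fₕ)sₕ²/nₕ.
South: 1795²·(1 − 117/1795)·0.732/117 = 18844.37.
East: 7228²·(1 − 75/7228)·0.828/75 = 570788.8.
Sum = 589633.17.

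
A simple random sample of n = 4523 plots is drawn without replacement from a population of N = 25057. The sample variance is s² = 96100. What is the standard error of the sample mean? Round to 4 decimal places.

4.1727

Under SRS without replacement, Var(ȳ) = (1 − f)·s²/n with f = n/N = 4523/25057 = 0.18050844.
Var(ȳ) = (1 − 0.18050844)·96100/4523 = 0.81949156·21.24696 = 17.411704.
SE(ȳ) = √(17.411704) = 4.1727.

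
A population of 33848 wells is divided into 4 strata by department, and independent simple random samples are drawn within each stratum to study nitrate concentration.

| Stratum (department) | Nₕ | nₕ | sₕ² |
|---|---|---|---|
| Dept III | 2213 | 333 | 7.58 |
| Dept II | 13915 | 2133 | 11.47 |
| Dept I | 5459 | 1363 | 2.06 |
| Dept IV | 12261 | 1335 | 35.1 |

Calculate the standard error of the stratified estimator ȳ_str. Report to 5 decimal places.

Var(ȳ_str) = Σₕ Wₕ²(1 − fₕ)sₕ²/nₕ with Wₕ = Nₕ/N, N = 33848.
Dept III: Wₕ = 0.06538052; term = 0.06538052²·(1 − 0.15047447)·7.58/333 = 8.2660535 × 10^-5.
Dept II: Wₕ = 0.41110258; term = 0.41110258²·(1 − 0.15328782)·11.47/2133 = 7.6950025 × 10^-4.
Dept I: Wₕ = 0.16127984; term = 0.16127984²·(1 − 0.24967943)·2.06/1363 = 2.9497036 × 10^-5.
Dept IV: Wₕ = 0.36223706; term = 0.36223706²·(1 − 0.10888182)·35.1/1335 = 0.0030743047.
Sum = 0.0039559625.
SE = √(0.0039559625) = 0.06290.

0.06290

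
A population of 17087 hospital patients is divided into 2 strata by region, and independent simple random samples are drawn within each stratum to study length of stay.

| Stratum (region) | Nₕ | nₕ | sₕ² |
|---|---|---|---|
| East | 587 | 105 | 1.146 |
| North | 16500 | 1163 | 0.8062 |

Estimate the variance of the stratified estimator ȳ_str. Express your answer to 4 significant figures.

6.114 × 10^-4

Var(ȳ_str) = Σₕ Wₕ²(1 − fₕ)sₕ²/nₕ with Wₕ = Nₕ/N, N = 17087.
East: Wₕ = 0.03435360; term = 0.03435360²·(1 − 0.17887564)·1.146/105 = 1.0576667 × 10^-5.
North: Wₕ = 0.96564640; term = 0.96564640²·(1 − 0.07048485)·0.8062/1163 = 6.008358 × 10^-4.
Sum = 6.1141247 × 10^-4.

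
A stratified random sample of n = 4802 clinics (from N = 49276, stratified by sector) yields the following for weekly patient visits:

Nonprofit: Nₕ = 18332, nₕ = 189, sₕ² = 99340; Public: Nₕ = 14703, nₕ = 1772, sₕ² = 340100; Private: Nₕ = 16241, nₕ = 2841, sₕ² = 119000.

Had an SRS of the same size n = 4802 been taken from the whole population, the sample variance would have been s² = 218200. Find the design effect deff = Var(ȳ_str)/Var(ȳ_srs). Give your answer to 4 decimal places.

2.2135

Var(ȳ_str) = Σ Wₕ²(1−fₕ)sₕ²/nₕ with Wₕ = Nₕ/49276:
  Nonprofit: (18332/49276)²·(1−189/18332)·99340/189 = 71.996338
  Public: (14703/49276)²·(1−1772/14703)·340100/1772 = 15.028308
  Private: (16241/49276)²·(1−2841/16241)·119000/2841 = 3.7542432
  → Var(ȳ_str) = 90.778889.
Var(ȳ_srs) = (1 − 4802/49276)·218200/4802 = 41.011281.
deff = 90.778889 / 41.011281 = 2.2135.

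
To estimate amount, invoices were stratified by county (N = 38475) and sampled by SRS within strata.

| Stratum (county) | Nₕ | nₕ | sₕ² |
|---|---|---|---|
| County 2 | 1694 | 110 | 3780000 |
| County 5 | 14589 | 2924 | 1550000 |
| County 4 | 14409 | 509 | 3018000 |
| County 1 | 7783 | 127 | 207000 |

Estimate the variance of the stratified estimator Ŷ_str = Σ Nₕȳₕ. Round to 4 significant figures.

Var(Ŷ_str) = Σₕ Nₕ²(1 − fₕ)sₕ²/nₕ.
County 2: 1694²·(1 − 110/1694)·3780000/110 = 9.2207808 × 10^10.
County 5: 14589²·(1 − 2924/14589)·1550000/2924 = 9.0212059 × 10^10.
County 4: 14409²·(1 − 509/14409)·3018000/509 = 1.1875451 × 10^12.
County 1: 7783²·(1 − 127/7783)·207000/127 = 9.7121544 × 10^10.
Sum = 1.4670865 × 10^12.

1.467 × 10^12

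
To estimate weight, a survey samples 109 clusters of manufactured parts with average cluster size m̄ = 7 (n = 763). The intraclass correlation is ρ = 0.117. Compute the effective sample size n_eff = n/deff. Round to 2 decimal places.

448.30

deff = 1 + (7 − 1)·0.117 = 1 + 0.702 = 1.702.
n_eff = 763 / 1.702 = 448.30.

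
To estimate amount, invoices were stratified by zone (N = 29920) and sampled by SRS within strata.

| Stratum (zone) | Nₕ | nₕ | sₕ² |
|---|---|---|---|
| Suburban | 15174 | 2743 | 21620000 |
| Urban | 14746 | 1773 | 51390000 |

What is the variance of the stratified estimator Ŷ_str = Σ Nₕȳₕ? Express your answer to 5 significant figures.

Var(Ŷ_str) = Σₕ Nₕ²(1 − fₕ)sₕ²/nₕ.
Suburban: 15174²·(1 − 2743/15174)·21620000/2743 = 1.4867434 × 10^12.
Urban: 14746²·(1 − 1773/14746)·51390000/1773 = 5.5447827 × 10^12.
Sum = 7.0315261 × 10^12.

7.0315 × 10^12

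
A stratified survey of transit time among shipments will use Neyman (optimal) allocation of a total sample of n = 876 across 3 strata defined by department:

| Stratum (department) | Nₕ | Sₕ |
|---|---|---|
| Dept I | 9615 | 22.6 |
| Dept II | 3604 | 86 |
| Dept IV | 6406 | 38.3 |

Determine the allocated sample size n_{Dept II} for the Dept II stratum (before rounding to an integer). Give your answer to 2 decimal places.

Neyman allocation: nₕ = n·NₕSₕ / Σⱼ NⱼSⱼ.
Σ NⱼSⱼ = 9615·22.6 + 3604·86 + 6406·38.3 = 772592.8.
n_{Dept II} = 876·3604·86 / 772592.8 = 351.43.

351.43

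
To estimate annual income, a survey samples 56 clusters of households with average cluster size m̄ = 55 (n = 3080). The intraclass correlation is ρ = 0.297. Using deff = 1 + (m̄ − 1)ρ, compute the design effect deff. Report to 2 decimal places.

deff = 1 + (55 − 1)·0.297 = 1 + 16.038 = 17.038.

17.04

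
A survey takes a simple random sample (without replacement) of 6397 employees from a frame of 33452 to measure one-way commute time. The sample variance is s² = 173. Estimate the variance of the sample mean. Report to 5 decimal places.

Under SRS without replacement, Var(ȳ) = (1 − f)·s²/n with f = n/N = 6397/33452 = 0.19122922.
Var(ȳ) = (1 − 0.19122922)·173/6397 = 0.80877078·0.027043927 = 0.021872338.

0.02187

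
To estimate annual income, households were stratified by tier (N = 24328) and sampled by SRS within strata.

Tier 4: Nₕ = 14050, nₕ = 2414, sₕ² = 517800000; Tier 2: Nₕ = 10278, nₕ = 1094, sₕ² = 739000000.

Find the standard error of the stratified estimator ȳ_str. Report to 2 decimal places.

Var(ȳ_str) = Σₕ Wₕ²(1 − fₕ)sₕ²/nₕ with Wₕ = Nₕ/N, N = 24328.
Tier 4: Wₕ = 0.57752384; term = 0.57752384²·(1 − 0.17181495)·517800000/2414 = 59250.498.
Tier 2: Wₕ = 0.42247616; term = 0.42247616²·(1 − 0.10644094)·739000000/1094 = 107734.5.
Sum = 166985.
SE = √(166985) = 408.64.

408.64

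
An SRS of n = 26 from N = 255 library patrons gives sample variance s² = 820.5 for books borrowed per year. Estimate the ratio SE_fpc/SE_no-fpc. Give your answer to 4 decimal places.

f = n/N = 26/255 = 0.10196078.
SE_no-fpc = √(s²/n) = 5.6176234; SE_fpc = √((1−f)s²/n) = 5.3235369.
Ratio = √(1−f) = 0.94764931.

0.9476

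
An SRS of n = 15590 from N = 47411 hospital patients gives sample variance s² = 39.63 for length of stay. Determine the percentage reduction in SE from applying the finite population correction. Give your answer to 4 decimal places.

f = n/N = 15590/47411 = 0.32882664.
SE_no-fpc = √(s²/n) = 0.050418391; SE_fpc = √((1−f)s²/n) = 0.041305352.
Ratio = √(1−f) = 0.81925171. Reduction = 100·(1 − 0.81925171) = 18.0748%.

18.0748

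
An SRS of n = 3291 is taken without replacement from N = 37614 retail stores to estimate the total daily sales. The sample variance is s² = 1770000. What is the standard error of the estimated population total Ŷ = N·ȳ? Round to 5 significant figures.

833280

Var(Ŷ) = N²·Var(ȳ) = N²·(1 − n/N)·s²/n.
f = 3291/37614 = 0.08749402; Var(ȳ) = 0.91250598·1770000/3291 = 490.7735.
Var(Ŷ) = 37614² · 490.7735 = 6.9435273 × 10^11.
SE(Ŷ) = √(6.9435273 × 10^11) = 833280.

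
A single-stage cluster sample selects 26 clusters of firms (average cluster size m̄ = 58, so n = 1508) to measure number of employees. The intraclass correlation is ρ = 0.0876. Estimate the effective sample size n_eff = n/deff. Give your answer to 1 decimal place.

deff = 1 + (58 − 1)·0.0876 = 1 + 4.9932 = 5.9932.
n_eff = 1508 / 5.9932 = 251.6.

251.6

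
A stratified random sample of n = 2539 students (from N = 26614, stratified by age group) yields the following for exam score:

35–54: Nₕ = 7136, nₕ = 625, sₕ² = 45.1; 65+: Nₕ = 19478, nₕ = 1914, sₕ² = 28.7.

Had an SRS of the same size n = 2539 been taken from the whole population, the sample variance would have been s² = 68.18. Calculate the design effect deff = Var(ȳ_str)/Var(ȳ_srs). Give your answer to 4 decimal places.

Var(ȳ_str) = Σ Wₕ²(1−fₕ)sₕ²/nₕ with Wₕ = Nₕ/26614:
  35–54: (7136/26614)²·(1−625/7136)·45.1/625 = 0.0047334605
  65+: (19478/26614)²·(1−1914/19478)·28.7/1914 = 0.0072424824
  → Var(ȳ_str) = 0.011975943.
Var(ȳ_srs) = (1 − 2539/26614)·68.18/2539 = 0.024291282.
deff = 0.011975943 / 0.024291282 = 0.4930.

0.4930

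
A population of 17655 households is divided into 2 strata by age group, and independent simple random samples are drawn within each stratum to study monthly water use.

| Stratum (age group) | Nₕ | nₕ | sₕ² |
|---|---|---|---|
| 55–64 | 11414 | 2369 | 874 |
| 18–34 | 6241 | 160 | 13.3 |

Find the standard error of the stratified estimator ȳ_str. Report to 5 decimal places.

Var(ȳ_str) = Σₕ Wₕ²(1 − fₕ)sₕ²/nₕ with Wₕ = Nₕ/N, N = 17655.
55–64: Wₕ = 0.64650241; term = 0.64650241²·(1 − 0.20755213)·874/2369 = 0.12219611.
18–34: Wₕ = 0.35349759; term = 0.35349759²·(1 − 0.02563692)·13.3/160 = 0.010121046.
Sum = 0.13231716.
SE = √(0.13231716) = 0.36375.

0.36375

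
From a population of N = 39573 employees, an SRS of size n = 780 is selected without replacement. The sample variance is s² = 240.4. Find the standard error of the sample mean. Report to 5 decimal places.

Under SRS without replacement, Var(ȳ) = (1 − f)·s²/n with f = n/N = 780/39573 = 0.01971041.
Var(ȳ) = (1 − 0.01971041)·240.4/780 = 0.98028959·0.30820513 = 0.30213028.
SE(ȳ) = √(0.30213028) = 0.54966.

0.54966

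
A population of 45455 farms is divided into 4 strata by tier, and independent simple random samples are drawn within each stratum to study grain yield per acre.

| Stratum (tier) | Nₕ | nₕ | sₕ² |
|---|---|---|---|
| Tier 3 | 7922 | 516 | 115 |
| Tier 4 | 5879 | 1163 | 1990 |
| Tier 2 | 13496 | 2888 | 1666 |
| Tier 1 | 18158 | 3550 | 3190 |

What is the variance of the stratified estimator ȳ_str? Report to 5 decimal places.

0.18462

Var(ȳ_str) = Σₕ Wₕ²(1 − fₕ)sₕ²/nₕ with Wₕ = Nₕ/N, N = 45455.
Tier 3: Wₕ = 0.17428226; term = 0.17428226²·(1 − 0.06513507)·115/516 = 0.0063285375.
Tier 4: Wₕ = 0.12933671; term = 0.12933671²·(1 − 0.19782276)·1990/1163 = 0.022960815.
Tier 2: Wₕ = 0.29690903; term = 0.29690903²·(1 − 0.21398933)·1666/2888 = 0.039971741.
Tier 1: Wₕ = 0.39947201; term = 0.39947201²·(1 − 0.19550611)·3190/3550 = 0.11536067.
Sum = 0.18462176.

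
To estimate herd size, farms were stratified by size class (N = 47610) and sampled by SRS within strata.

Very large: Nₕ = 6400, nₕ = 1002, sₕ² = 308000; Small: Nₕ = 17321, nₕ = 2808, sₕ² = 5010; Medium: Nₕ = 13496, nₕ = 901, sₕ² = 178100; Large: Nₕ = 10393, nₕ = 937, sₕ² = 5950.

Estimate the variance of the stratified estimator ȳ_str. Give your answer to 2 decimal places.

19.98

Var(ȳ_str) = Σₕ Wₕ²(1 − fₕ)sₕ²/nₕ with Wₕ = Nₕ/N, N = 47610.
Very large: Wₕ = 0.13442554; term = 0.13442554²·(1 − 0.15656250)·308000/1002 = 4.6848909.
Small: Wₕ = 0.36381012; term = 0.36381012²·(1 − 0.16211535)·5010/2808 = 0.19786748.
Medium: Wₕ = 0.28346986; term = 0.28346986²·(1 − 0.06676052)·178100/901 = 14.823338.
Large: Wₕ = 0.21829448; term = 0.21829448²·(1 − 0.09015684)·5950/937 = 0.2753147.
Sum = 19.981411.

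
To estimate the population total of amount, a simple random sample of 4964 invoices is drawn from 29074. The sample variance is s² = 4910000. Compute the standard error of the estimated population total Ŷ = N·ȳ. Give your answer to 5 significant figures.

Var(Ŷ) = N²·Var(ȳ) = N²·(1 − n/N)·s²/n.
f = 4964/29074 = 0.17073674; Var(ȳ) = 0.82926326·4910000/4964 = 820.24226.
Var(Ŷ) = 29074² · 820.24226 = 6.9334871 × 10^11.
SE(Ŷ) = √(6.9334871 × 10^11) = 832680.

832680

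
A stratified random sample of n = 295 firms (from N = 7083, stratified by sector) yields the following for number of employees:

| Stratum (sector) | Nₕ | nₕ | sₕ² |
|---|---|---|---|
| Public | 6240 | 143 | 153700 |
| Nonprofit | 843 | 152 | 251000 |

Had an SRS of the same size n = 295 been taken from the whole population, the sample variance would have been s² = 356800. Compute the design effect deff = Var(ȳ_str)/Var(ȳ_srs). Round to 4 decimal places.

Var(ȳ_str) = Σ Wₕ²(1−fₕ)sₕ²/nₕ with Wₕ = Nₕ/7083:
  Public: (6240/7083)²·(1−143/6240)·153700/143 = 815.08731
  Nonprofit: (843/7083)²·(1−152/843)·251000/152 = 19.173494
  → Var(ȳ_str) = 834.2608.
Var(ȳ_srs) = (1 − 295/7083)·356800/295 = 1159.1174.
deff = 834.2608 / 1159.1174 = 0.7197.

0.7197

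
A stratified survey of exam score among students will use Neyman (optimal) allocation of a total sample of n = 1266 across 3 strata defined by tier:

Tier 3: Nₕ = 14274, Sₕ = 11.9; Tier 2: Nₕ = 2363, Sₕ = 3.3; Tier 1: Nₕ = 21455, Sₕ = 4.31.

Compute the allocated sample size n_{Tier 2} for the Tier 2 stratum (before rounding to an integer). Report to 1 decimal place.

Neyman allocation: nₕ = n·NₕSₕ / Σⱼ NⱼSⱼ.
Σ NⱼSⱼ = 14274·11.9 + 2363·3.3 + 21455·4.31 = 270129.55.
n_{Tier 2} = 1266·2363·3.3 / 270129.55 = 36.5.

36.5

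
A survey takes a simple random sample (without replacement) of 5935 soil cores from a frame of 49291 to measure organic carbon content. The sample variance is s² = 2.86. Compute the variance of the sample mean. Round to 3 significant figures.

Under SRS without replacement, Var(ȳ) = (1 − f)·s²/n with f = n/N = 5935/49291 = 0.12040738.
Var(ȳ) = (1 − 0.12040738)·2.86/5935 = 0.87959262·4.8188711 × 10^-4 = 4.2386435 × 10^-4.

4.24 × 10^-4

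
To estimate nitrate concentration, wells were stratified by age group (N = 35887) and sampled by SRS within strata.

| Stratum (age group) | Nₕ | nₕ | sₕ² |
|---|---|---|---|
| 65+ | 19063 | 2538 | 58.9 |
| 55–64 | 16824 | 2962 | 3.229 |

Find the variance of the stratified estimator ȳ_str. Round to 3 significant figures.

0.00587

Var(ȳ_str) = Σₕ Wₕ²(1 − fₕ)sₕ²/nₕ with Wₕ = Nₕ/N, N = 35887.
65+: Wₕ = 0.53119514; term = 0.53119514²·(1 − 0.13313749)·58.9/2538 = 0.0056765188.
55–64: Wₕ = 0.46880486; term = 0.46880486²·(1 − 0.17605801)·3.229/2962 = 1.9740759 × 10^-4.
Sum = 0.0058739264.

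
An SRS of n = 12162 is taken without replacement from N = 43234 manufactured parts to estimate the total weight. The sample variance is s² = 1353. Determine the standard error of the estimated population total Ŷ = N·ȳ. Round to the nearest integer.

Var(Ŷ) = N²·Var(ȳ) = N²·(1 − n/N)·s²/n.
f = 12162/43234 = 0.28130638; Var(ȳ) = 0.71869362·1353/12162 = 0.079953336.
Var(Ŷ) = 43234² · 0.079953336 = 1.4944708 × 10^8.
SE(Ŷ) = √(1.4944708 × 10^8) = 12225.

12225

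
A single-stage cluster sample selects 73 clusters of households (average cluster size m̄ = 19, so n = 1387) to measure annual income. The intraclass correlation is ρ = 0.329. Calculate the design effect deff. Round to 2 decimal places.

6.92

deff = 1 + (19 − 1)·0.329 = 1 + 5.922 = 6.922.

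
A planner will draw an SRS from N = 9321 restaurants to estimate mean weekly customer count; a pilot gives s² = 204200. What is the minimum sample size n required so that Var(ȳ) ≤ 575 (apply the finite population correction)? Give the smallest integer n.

Without fpc, n₀ = s²/D = 204200/575 = 355.1304.
With fpc, (1 − n/N)·s²/n ≤ D requires n ≥ n₀/(1 + n₀/N) = 355.1304/(1 + 355.1304/9321) = 342.0965.
Rounding up, n = 343.

343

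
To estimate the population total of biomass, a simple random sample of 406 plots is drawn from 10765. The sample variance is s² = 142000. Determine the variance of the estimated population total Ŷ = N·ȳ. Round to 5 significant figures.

Var(Ŷ) = N²·Var(ȳ) = N²·(1 − n/N)·s²/n.
f = 406/10765 = 0.03771482; Var(ȳ) = 0.96228518·142000/406 = 336.5628.
Var(Ŷ) = 10765² · 336.5628 = 3.9002656 × 10^10.

3.9003 × 10^10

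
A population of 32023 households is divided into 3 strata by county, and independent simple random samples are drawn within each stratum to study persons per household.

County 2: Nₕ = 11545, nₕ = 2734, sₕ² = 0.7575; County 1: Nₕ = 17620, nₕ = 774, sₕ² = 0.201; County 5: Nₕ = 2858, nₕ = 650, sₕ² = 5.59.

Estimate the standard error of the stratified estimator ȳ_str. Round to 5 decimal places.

0.01247

Var(ȳ_str) = Σₕ Wₕ²(1 − fₕ)sₕ²/nₕ with Wₕ = Nₕ/N, N = 32023.
County 2: Wₕ = 0.36052212; term = 0.36052212²·(1 − 0.23681247)·0.7575/2734 = 2.7483955 × 10^-5.
County 1: Wₕ = 0.55022952; term = 0.55022952²·(1 − 0.04392736)·0.201/774 = 7.5168134 × 10^-5.
County 5: Wₕ = 0.08924835; term = 0.08924835²·(1 − 0.22743177)·5.59/650 = 5.2921935 × 10^-5.
Sum = 1.5557402 × 10^-4.
SE = √(1.5557402 × 10^-4) = 0.01247.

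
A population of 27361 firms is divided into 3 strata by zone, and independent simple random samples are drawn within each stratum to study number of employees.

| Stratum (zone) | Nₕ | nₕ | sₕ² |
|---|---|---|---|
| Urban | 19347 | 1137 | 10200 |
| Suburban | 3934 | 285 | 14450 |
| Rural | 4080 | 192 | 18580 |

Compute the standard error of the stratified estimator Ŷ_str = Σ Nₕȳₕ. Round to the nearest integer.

Var(Ŷ_str) = Σₕ Nₕ²(1 − fₕ)sₕ²/nₕ.
Urban: 19347²·(1 − 1137/19347)·10200/1137 = 3.1605545 × 10^9.
Suburban: 3934²·(1 − 285/3934)·14450/285 = 7.278321 × 10^8.
Rural: 4080²·(1 − 192/4080)·18580/192 = 1.5350796 × 10^9.
Sum = 5.4234662 × 10^9.
SE = √(5.4234662 × 10^9) = 73644.

73644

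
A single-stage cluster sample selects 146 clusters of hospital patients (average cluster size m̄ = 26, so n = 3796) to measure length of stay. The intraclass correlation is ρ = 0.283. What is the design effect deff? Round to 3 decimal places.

deff = 1 + (26 − 1)·0.283 = 1 + 7.075 = 8.075.

8.075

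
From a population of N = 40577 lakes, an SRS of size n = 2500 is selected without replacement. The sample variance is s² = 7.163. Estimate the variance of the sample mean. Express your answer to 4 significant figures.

Under SRS without replacement, Var(ȳ) = (1 − f)·s²/n with f = n/N = 2500/40577 = 0.06161126.
Var(ȳ) = (1 − 0.06161126)·7.163/2500 = 0.93838874·0.0028652 = 0.0026886714.

0.002689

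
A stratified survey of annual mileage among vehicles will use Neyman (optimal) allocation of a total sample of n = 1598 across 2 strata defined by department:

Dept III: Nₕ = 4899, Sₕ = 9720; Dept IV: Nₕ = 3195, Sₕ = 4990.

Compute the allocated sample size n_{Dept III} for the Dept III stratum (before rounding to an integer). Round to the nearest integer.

Neyman allocation: nₕ = n·NₕSₕ / Σⱼ NⱼSⱼ.
Σ NⱼSⱼ = 4899·9720 + 3195·4990 = 6.356133 × 10^7.
n_{Dept III} = 1598·4899·9720 / (6.356133 × 10^7) = 1197.

1197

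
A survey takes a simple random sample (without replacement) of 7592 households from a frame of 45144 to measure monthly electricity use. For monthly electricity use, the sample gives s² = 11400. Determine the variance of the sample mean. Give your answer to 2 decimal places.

1.25

Under SRS without replacement, Var(ȳ) = (1 − f)·s²/n with f = n/N = 7592/45144 = 0.16817296.
Var(ȳ) = (1 − 0.16817296)·11400/7592 = 0.83182704·1.5015806 = 1.2490554.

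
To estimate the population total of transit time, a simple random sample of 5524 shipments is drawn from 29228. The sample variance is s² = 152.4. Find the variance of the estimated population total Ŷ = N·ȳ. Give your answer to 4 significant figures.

Var(Ŷ) = N²·Var(ȳ) = N²·(1 − n/N)·s²/n.
f = 5524/29228 = 0.18899685; Var(ȳ) = 0.81100315·152.4/5524 = 0.022374526.
Var(Ŷ) = 29228² · 0.022374526 = 1.911402 × 10^7.

1.911 × 10^7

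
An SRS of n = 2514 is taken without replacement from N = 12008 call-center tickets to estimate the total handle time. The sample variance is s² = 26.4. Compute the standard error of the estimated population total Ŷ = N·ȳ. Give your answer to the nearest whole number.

Var(Ŷ) = N²·Var(ȳ) = N²·(1 − n/N)·s²/n.
f = 2514/12008 = 0.20936043; Var(ȳ) = 0.79063957·26.4/2514 = 0.008302659.
Var(Ŷ) = 12008² · 0.008302659 = 1.1971775 × 10^6.
SE(Ŷ) = √(1.1971775 × 10^6) = 1094.

1094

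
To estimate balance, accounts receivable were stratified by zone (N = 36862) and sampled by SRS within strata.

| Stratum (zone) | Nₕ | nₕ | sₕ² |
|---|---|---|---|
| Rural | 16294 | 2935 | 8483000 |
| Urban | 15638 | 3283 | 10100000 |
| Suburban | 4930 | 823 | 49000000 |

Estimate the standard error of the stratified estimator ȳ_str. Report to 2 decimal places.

42.28

Var(ȳ_str) = Σₕ Wₕ²(1 − fₕ)sₕ²/nₕ with Wₕ = Nₕ/N, N = 36862.
Rural: Wₕ = 0.44202702; term = 0.44202702²·(1 − 0.18012765)·8483000/2935 = 463.00452.
Urban: Wₕ = 0.42423092; term = 0.42423092²·(1 − 0.20993733)·10100000/3283 = 437.43815.
Suburban: Wₕ = 0.13374206; term = 0.13374206²·(1 − 0.16693712)·49000000/823 = 887.1766.
Sum = 1787.6193.
SE = √(1787.6193) = 42.28.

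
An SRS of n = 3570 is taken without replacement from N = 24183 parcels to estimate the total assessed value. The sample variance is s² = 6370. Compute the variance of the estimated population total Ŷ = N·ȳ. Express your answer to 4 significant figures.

8.895 × 10^8

Var(Ŷ) = N²·Var(ȳ) = N²·(1 − n/N)·s²/n.
f = 3570/24183 = 0.14762436; Var(ȳ) = 0.85237564·6370/3570 = 1.5209055.
Var(Ŷ) = 24183² · 1.5209055 = 8.8945214 × 10^8.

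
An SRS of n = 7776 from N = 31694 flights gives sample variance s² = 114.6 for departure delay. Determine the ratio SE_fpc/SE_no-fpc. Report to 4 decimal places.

f = n/N = 7776/31694 = 0.24534612.
SE_no-fpc = √(s²/n) = 0.12139874; SE_fpc = √((1−f)s²/n) = 0.10546008.
Ratio = √(1−f) = 0.86870817.

0.8687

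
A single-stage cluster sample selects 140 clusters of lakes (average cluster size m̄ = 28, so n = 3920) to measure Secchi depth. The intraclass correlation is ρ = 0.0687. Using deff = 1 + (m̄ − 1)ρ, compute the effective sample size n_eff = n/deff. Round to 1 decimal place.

1373.1

deff = 1 + (28 − 1)·0.0687 = 1 + 1.8549 = 2.8549.
n_eff = 3920 / 2.8549 = 1373.1.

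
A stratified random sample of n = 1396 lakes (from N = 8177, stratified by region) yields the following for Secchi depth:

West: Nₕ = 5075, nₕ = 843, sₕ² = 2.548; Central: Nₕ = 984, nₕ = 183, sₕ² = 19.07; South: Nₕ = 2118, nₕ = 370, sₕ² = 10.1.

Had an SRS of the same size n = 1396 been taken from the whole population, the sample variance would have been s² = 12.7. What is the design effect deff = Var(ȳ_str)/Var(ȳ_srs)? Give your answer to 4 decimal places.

0.4919

Var(ȳ_str) = Σ Wₕ²(1−fₕ)sₕ²/nₕ with Wₕ = Nₕ/8177:
  West: (5075/8177)²·(1−843/5075)·2.548/843 = 9.7088001 × 10^-4
  Central: (984/8177)²·(1−183/984)·19.07/183 = 0.0012283983
  South: (2118/8177)²·(1−370/2118)·10.1/370 = 0.0015114683
  → Var(ȳ_str) = 0.0037107466.
Var(ȳ_srs) = (1 − 1396/8177)·12.7/1396 = 0.0075442844.
deff = 0.0037107466 / 0.0075442844 = 0.4919.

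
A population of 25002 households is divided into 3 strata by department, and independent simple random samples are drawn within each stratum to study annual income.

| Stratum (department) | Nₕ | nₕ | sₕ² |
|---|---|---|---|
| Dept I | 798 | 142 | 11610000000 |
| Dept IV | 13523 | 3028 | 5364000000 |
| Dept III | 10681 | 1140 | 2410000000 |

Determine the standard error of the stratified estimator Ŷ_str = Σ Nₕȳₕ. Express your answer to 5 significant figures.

Var(Ŷ_str) = Σₕ Nₕ²(1 − fₕ)sₕ²/nₕ.
Dept I: 798²·(1 − 142/798)·11610000000/142 = 4.2800674 × 10^13.
Dept IV: 13523²·(1 − 3028/13523)·5364000000/3028 = 2.5141338 × 10^14.
Dept III: 10681²·(1 − 1140/10681)·2410000000/1140 = 2.1543586 × 10^14.
Sum = 5.0964991 × 10^14.
SE = √(5.0964991 × 10^14) = 2.2575 × 10^7.

2.2575 × 10^7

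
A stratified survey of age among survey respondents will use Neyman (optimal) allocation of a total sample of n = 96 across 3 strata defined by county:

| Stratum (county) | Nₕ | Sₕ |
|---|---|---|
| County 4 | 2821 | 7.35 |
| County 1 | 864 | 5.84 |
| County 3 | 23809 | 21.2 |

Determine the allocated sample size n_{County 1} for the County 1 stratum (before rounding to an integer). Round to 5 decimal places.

0.91303

Neyman allocation: nₕ = n·NₕSₕ / Σⱼ NⱼSⱼ.
Σ NⱼSⱼ = 2821·7.35 + 864·5.84 + 23809·21.2 = 530530.91.
n_{County 1} = 96·864·5.84 / 530530.91 = 0.91303.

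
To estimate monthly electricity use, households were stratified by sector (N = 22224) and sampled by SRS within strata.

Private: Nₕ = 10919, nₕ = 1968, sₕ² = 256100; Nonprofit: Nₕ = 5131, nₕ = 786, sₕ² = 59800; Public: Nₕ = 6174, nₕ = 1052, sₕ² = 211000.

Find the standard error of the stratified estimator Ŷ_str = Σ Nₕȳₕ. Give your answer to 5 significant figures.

Var(Ŷ_str) = Σₕ Nₕ²(1 − fₕ)sₕ²/nₕ.
Private: 10919²·(1 − 1968/10919)·256100/1968 = 1.2718588 × 10^10.
Nonprofit: 5131²·(1 − 786/5131)·59800/786 = 1.6961741 × 10^9.
Public: 6174²·(1 − 1052/6174)·211000/1052 = 6.3426817 × 10^9.
Sum = 2.0757444 × 10^10.
SE = √(2.0757444 × 10^10) = 144070.

144070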